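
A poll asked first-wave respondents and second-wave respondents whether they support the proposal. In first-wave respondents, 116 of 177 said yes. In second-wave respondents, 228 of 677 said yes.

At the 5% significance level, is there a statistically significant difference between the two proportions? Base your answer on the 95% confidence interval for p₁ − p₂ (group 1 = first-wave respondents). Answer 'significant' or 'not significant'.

significant

Sample proportions: 116/177 = 0.6554, 228/677 = 0.3368.
Each SE is √(p̂(1−p̂)/n): √(0.6554·0.3446/177) = 0.03572 and √(0.3368·0.6632/677) = 0.01816.
SE(p̂₁ − p̂₂) = √(SE₁² + SE₂²) = √(0.0012759184 + 0.0003297856) = 0.04007, since the two samples are independent.
At 95% confidence z* = 1.960; margin = 1.960 × 0.04007 = 0.07854.
The difference is 0.6554 − 0.3368 = 0.3186, so the interval is 0.3186 ± 0.07854 = (0.24006, 0.39714).
The interval (0.24006, 0.39714) does not contain 0, so the difference is significant.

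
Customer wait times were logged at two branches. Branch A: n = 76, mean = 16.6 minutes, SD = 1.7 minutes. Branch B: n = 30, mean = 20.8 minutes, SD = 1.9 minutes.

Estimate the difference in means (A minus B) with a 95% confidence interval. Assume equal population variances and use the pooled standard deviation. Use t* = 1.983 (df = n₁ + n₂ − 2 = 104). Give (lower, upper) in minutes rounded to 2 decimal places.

s_p = √[((n₁−1)s₁² + (n₂−1)s₂²)/(n₁+n₂−2)] = √[(75·1.7² + 29·1.9²)/104] = 1.7581.
SE = 1.7581·√(1/76 + 1/30) = 0.3791.
With t* = 1.983, margin = 1.983 × 0.3791 = 0.7518.
x̄₁ − x̄₂ = 16.6 − 20.8 = -4.2000; interval -4.2000 ± 0.7518 = (-4.95, -3.45).

(-4.95, -3.45)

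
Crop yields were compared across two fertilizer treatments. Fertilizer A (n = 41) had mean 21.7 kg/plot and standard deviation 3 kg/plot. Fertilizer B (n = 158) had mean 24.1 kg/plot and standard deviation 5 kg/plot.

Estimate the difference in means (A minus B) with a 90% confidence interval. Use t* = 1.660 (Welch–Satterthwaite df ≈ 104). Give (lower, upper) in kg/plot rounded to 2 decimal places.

(-3.42, -1.38)

SE₁ = s₁/√n₁ = 3/√41 = 0.4685; SE₂ = 5/√158 = 0.3978.
Independent samples, unequal variances: SE_diff = √(SE₁² + SE₂²) = √(0.21949225 + 0.15824484) = 0.6146.
t* = 1.660, so margin of error = 1.660 × 0.6146 = 1.0202.
Difference in means = 21.7 − 24.1 = -2.4000.
-2.4000 ± 1.0202 → (-3.42, -1.38).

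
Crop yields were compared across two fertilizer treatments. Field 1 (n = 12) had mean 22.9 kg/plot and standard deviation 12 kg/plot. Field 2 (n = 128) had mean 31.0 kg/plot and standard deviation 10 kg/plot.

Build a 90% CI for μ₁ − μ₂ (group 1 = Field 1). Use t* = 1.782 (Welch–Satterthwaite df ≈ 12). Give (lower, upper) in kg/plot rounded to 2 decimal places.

Standard errors of each mean: 12/√12 = 3.4641 and 10/√128 = 0.8839.
SE(x̄₁ − x̄₂) = √(3.4641² + 0.8839²) = 3.5751 for independent samples with unequal variances.
With t* = 1.782, the margin is 1.782 × 3.5751 = 6.3708.
x̄₁ − x̄₂ = 22.9 − 31.0 = -8.1000; the interval is -8.1000 ± 6.3708 = (-14.47, -1.73).

(-14.47, -1.73)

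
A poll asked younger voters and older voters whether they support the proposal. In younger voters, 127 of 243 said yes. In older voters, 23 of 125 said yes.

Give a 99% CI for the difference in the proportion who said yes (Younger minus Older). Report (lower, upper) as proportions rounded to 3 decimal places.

First, p̂₁ = 127/243 = 0.5226; p̂₂ = 23/125 = 0.1840.
The two standard errors are √(0.5226×0.4774/243) = 0.03204 and √(0.1840×0.8160/125) = 0.03466.
Because the samples are independent, SE_diff = √(0.03204² + 0.03466²) = 0.04720.
Using z* = 2.576 for 99%, ME = 2.576 × 0.04720 = 0.12159.
p̂₁ − p̂₂ = 0.3386; interval 0.3386 ± 0.12159 gives (0.217, 0.460).

(0.217, 0.460)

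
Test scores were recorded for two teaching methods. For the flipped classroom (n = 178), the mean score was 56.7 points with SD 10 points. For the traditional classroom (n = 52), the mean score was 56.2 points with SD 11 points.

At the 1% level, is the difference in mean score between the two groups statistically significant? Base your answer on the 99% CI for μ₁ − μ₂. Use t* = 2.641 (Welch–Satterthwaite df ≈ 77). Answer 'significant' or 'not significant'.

Standard errors of each mean: 10/√178 = 0.7495 and 11/√52 = 1.5254.
SE(x̄₁ − x̄₂) = √(0.7495² + 1.5254²) = 1.6996 for independent samples with unequal variances.
With t* = 2.641, the margin is 2.641 × 1.6996 = 4.4886.
x̄₁ − x̄₂ = 56.7 − 56.2 = 0.5000; the interval is 0.5000 ± 4.4886 = (-3.9886, 4.9886).
The interval (-3.9886, 4.9886) contains 0, so the difference is not significant.

not significant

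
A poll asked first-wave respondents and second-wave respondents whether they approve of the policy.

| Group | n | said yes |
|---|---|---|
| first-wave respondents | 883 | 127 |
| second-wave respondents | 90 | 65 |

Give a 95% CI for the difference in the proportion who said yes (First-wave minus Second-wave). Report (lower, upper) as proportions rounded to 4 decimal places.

p̂₁ = 127/883 = 0.1438 and p̂₂ = 65/90 = 0.7222.
SE₁ = √(p̂₁(1−p̂₁)/n₁) = √(0.1438·0.8562/883) = 0.01181; SE₂ = √(0.7222·0.2778/90) = 0.04721.
Independent samples: SE of the difference = √(SE₁² + SE₂²) = √(0.0001394761 + 0.0022287841) = 0.04866.
z* for 95% confidence is 1.960, so the margin of error is 1.960 × 0.04866 = 0.09537.
Point estimate p̂₁ − p̂₂ = 0.1438 − 0.7222 = -0.5784.
-0.5784 ± 0.09537 → (-0.6738, -0.4830).

(-0.6738, -0.4830)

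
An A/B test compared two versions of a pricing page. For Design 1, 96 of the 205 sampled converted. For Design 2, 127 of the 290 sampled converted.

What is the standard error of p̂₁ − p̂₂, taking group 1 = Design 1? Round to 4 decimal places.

0.0454

First, p̂₁ = 96/205 = 0.4683; p̂₂ = 127/290 = 0.4379.
The two standard errors are √(0.4683×0.5317/205) = 0.03485 and √(0.4379×0.5621/290) = 0.02913.
Because the samples are independent, SE_diff = √(0.03485² + 0.02913²) = 0.04542.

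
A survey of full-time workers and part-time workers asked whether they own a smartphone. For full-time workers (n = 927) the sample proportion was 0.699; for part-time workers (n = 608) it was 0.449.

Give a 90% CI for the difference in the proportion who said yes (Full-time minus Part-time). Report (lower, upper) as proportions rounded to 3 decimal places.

The two standard errors are √(0.6990×0.3010/927) = 0.01507 and √(0.4490×0.5510/608) = 0.02017.
Because the samples are independent, SE_diff = √(0.01507² + 0.02017²) = 0.02518.
Using z* = 1.645 for 90%, ME = 1.645 × 0.02518 = 0.04142.
p̂₁ − p̂₂ = 0.2500; interval 0.2500 ± 0.04142 gives (0.209, 0.291).

(0.209, 0.291)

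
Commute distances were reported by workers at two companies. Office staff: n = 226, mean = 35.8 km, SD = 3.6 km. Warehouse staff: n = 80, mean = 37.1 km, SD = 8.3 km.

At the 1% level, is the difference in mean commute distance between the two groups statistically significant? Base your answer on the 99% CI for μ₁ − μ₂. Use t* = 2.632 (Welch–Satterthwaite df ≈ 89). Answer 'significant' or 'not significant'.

not significant

Per-group SEs: s₁/√n₁ = 3.6/√226 = 0.2395, s₂/√n₂ = 8.3/√80 = 0.9280.
Unpooled SE of the difference: √(0.05736025 + 0.861184) = 0.9584.
Margin of error = t* · SE = 2.632 × 0.9584 = 2.5225.
x̄₁ − x̄₂ = 35.8 − 37.1 = -1.3000.
CI: -1.3000 ± 2.5225 = (-3.8225, 1.2225).
The interval (-3.8225, 1.2225) contains 0, so the difference is not significant.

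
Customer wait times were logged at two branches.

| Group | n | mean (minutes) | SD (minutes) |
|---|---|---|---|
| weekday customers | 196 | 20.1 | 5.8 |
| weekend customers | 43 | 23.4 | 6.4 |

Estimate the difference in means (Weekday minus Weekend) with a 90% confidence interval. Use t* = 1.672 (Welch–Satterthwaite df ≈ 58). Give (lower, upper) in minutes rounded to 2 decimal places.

SE₁ = s₁/√n₁ = 5.8/√196 = 0.4143; SE₂ = 6.4/√43 = 0.9760.
Independent samples, unequal variances: SE_diff = √(SE₁² + SE₂²) = √(0.17164449 + 0.952576) = 1.0603.
t* = 1.672, so margin of error = 1.672 × 1.0603 = 1.7728.
Difference in means = 20.1 − 23.4 = -3.3000.
-3.3000 ± 1.7728 → (-5.07, -1.53).

(-5.07, -1.53)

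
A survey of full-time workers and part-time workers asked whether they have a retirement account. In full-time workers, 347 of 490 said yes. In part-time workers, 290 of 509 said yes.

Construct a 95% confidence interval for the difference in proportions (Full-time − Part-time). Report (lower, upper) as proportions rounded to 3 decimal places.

(0.080, 0.197)

p̂₁ = 347/490 = 0.7082 and p̂₂ = 290/509 = 0.5697.
SE₁ = √(p̂₁(1−p̂₁)/n₁) = √(0.7082·0.2918/490) = 0.02054; SE₂ = √(0.5697·0.4303/509) = 0.02195.
Independent samples: SE of the difference = √(SE₁² + SE₂²) = √(0.0004218916 + 0.0004818025) = 0.03006.
z* for 95% confidence is 1.960, so the margin of error is 1.960 × 0.03006 = 0.05892.
Point estimate p̂₁ − p̂₂ = 0.7082 − 0.5697 = 0.1385.
0.1385 ± 0.05892 → (0.080, 0.197).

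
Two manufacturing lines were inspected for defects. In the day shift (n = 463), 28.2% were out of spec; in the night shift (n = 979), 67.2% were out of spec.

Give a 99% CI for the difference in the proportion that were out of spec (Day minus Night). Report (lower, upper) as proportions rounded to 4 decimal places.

(-0.4563, -0.3237)

SE₁ = √(p̂₁(1−p̂₁)/n₁) = √(0.2820·0.7180/463) = 0.02091; SE₂ = √(0.6720·0.3280/979) = 0.01500.
Independent samples: SE of the difference = √(SE₁² + SE₂²) = √(0.0004372281 + 0.000225) = 0.02573.
z* for 99% confidence is 2.576, so the margin of error is 2.576 × 0.02573 = 0.06628.
Point estimate p̂₁ − p̂₂ = 0.2820 − 0.6720 = -0.3900.
-0.3900 ± 0.06628 → (-0.4563, -0.3237).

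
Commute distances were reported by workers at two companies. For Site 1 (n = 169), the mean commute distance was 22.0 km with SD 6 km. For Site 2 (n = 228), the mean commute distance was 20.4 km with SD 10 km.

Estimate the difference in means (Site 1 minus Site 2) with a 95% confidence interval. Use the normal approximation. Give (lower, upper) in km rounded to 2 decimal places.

(0.02, 3.18)

Per-group SEs: s₁/√n₁ = 6/√169 = 0.4615, s₂/√n₂ = 10/√228 = 0.6623.
Unpooled SE of the difference: √(0.21298225 + 0.43864129) = 0.8072.
Margin of error = z* · SE = 1.960 × 0.8072 = 1.5821.
x̄₁ − x̄₂ = 22.0 − 20.4 = 1.6000.
CI: 1.6000 ± 1.5821 = (0.02, 3.18).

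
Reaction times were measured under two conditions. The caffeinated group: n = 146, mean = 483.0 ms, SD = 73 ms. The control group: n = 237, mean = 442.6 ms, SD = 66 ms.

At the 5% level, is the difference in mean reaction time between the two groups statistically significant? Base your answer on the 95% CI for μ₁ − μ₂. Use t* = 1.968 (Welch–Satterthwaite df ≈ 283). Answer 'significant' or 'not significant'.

significant

Standard errors of each mean: 73/√146 = 6.0415 and 66/√237 = 4.2872.
SE(x̄₁ − x̄₂) = √(6.0415² + 4.2872²) = 7.4081 for independent samples with unequal variances.
With t* = 1.968, the margin is 1.968 × 7.4081 = 14.5791.
x̄₁ − x̄₂ = 483.0 − 442.6 = 40.4000; the interval is 40.4000 ± 14.5791 = (25.8209, 54.9791).
The interval (25.8209, 54.9791) does not contain 0, so the difference is significant.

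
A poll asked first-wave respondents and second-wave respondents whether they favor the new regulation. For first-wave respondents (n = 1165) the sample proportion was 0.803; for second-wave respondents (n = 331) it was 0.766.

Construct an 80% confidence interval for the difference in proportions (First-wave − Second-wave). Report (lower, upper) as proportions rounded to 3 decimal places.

Each SE is √(p̂(1−p̂)/n): √(0.8030·0.1970/1165) = 0.01165 and √(0.7660·0.2340/331) = 0.02327.
SE(p̂₁ − p̂₂) = √(SE₁² + SE₂²) = √(0.0001357225 + 0.0005414929) = 0.02602, since the two samples are independent.
At 80% confidence z* = 1.282; margin = 1.282 × 0.02602 = 0.03336.
The difference is 0.8030 − 0.7660 = 0.0370, so the interval is 0.0370 ± 0.03336 = (0.004, 0.070).

(0.004, 0.070)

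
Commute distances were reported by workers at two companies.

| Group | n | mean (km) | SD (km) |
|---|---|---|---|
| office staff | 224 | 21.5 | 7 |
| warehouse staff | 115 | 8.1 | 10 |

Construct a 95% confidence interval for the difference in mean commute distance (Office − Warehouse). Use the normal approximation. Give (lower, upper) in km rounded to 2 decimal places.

Standard errors of each mean: 7/√224 = 0.4677 and 10/√115 = 0.9325.
SE(x̄₁ − x̄₂) = √(0.4677² + 0.9325²) = 1.0432 for independent samples with unequal variances.
With z* = 1.960, the margin is 1.960 × 1.0432 = 2.0447.
x̄₁ − x̄₂ = 21.5 − 8.1 = 13.4000; the interval is 13.4000 ± 2.0447 = (11.36, 15.44).

(11.36, 15.44)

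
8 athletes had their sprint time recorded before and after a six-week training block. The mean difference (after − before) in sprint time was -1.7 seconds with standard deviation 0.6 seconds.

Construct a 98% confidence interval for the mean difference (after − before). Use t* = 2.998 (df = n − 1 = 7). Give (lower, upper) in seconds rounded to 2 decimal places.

Paired design: SE = s_d/√n = 0.6/√8 = 0.2121.
t* = 2.998; margin of error = 2.998 × 0.2121 = 0.6359.
-1.7 ± 0.6359 → (-2.34, -1.06).

(-2.34, -1.06)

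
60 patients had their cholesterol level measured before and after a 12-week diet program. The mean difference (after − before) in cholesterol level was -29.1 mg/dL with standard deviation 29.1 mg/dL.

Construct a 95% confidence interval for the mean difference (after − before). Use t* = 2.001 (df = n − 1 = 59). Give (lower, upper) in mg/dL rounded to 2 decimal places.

Paired design: SE = s_d/√n = 29.1/√60 = 3.7568.
t* = 2.001; margin of error = 2.001 × 3.7568 = 7.5174.
-29.1 ± 7.5174 → (-36.62, -21.58).

(-36.62, -21.58)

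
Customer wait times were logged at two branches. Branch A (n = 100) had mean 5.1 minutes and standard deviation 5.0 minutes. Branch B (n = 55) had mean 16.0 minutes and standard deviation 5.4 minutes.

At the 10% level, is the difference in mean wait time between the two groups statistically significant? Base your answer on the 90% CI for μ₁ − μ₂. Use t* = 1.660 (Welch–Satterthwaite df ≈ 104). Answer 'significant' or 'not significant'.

significant

SE₁ = s₁/√n₁ = 5.0/√100 = 0.5000; SE₂ = 5.4/√55 = 0.7281.
Independent samples, unequal variances: SE_diff = √(SE₁² + SE₂²) = √(0.25 + 0.53012961) = 0.8832.
t* = 1.660, so margin of error = 1.660 × 0.8832 = 1.4661.
Difference in means = 5.1 − 16.0 = -10.9000.
-10.9000 ± 1.4661 → (-12.3661, -9.4339).
The interval (-12.3661, -9.4339) does not contain 0, so the difference is significant.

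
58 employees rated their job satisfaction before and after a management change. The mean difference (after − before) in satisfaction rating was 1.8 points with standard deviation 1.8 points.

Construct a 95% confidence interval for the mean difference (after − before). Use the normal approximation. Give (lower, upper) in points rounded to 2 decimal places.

(1.34, 2.26)

Paired design: SE = s_d/√n = 1.8/√58 = 0.2364.
z* = 1.960; margin of error = 1.960 × 0.2364 = 0.4633.
1.8 ± 0.4633 → (1.34, 2.26).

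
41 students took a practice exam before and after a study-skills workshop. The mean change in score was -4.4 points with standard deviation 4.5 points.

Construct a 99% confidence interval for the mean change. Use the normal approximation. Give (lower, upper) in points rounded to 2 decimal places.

This is a matched-pairs design, so SE = s_d/√n = 4.5/√41 = 0.7028.
Margin = 2.576 × 0.7028 = 1.8104; the interval is -4.4 ± 1.8104 = (-6.21, -2.59).

(-6.21, -2.59)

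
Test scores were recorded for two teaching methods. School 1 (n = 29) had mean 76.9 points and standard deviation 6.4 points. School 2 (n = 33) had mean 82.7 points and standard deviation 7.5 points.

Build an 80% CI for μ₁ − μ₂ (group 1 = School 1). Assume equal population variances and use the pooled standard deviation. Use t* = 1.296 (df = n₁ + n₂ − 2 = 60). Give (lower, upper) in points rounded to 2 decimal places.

(-8.11, -3.49)

s_p = √[((n₁−1)s₁² + (n₂−1)s₂²)/(n₁+n₂−2)] = √[(28·6.4² + 32·7.5²)/60] = 7.0082.
SE = 7.0082·√(1/29 + 1/33) = 1.7838.
With t* = 1.296, margin = 1.296 × 1.7838 = 2.3118.
x̄₁ − x̄₂ = 76.9 − 82.7 = -5.8000; interval -5.8000 ± 2.3118 = (-8.11, -3.49).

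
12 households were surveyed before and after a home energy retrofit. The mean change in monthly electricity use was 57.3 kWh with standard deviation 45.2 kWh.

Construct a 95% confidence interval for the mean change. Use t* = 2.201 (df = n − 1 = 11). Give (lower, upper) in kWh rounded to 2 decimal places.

(28.58, 86.02)

This is a matched-pairs design, so SE = s_d/√n = 45.2/√12 = 13.0481.
Margin = 2.201 × 13.0481 = 28.7189; the interval is 57.3 ± 28.7189 = (28.58, 86.02).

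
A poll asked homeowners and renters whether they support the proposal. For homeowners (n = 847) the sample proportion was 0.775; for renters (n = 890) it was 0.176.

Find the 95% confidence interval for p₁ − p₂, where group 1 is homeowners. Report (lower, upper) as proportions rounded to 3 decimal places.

(0.561, 0.637)

Each SE is √(p̂(1−p̂)/n): √(0.7750·0.2250/847) = 0.01435 and √(0.1760·0.8240/890) = 0.01277.
SE(p̂₁ − p̂₂) = √(SE₁² + SE₂²) = √(0.0002059225 + 0.0001630729) = 0.01921, since the two samples are independent.
At 95% confidence z* = 1.960; margin = 1.960 × 0.01921 = 0.03765.
The difference is 0.7750 − 0.1760 = 0.5990, so the interval is 0.5990 ± 0.03765 = (0.561, 0.637).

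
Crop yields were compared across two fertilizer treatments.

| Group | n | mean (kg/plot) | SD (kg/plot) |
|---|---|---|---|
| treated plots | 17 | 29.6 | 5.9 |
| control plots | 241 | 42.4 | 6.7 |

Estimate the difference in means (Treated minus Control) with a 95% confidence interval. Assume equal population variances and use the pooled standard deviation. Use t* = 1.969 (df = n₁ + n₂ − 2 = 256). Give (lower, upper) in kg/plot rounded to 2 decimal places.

(-16.09, -9.51)

s_p = √[((n₁−1)s₁² + (n₂−1)s₂²)/(n₁+n₂−2)] = √[(16·5.9² + 240·6.7²)/256] = 6.6528.
SE = 6.6528·√(1/17 + 1/241) = 1.6695.
With t* = 1.969, margin = 1.969 × 1.6695 = 3.2872.
x̄₁ − x̄₂ = 29.6 − 42.4 = -12.8000; interval -12.8000 ± 3.2872 = (-16.09, -9.51).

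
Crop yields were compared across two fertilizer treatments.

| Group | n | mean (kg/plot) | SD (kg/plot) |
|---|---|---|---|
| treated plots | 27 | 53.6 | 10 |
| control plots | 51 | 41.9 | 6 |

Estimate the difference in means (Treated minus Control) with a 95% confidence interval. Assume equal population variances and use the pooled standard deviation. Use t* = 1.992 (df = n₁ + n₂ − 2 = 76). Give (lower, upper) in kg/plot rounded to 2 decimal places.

(8.09, 15.31)

Pooled variance s_p² = [26·10² + 50·6²] / (27+51−2) = 57.8947, so s_p = 7.6089.
SE_diff = s_p·√(1/n₁ + 1/n₂) = 7.6089·√(1/27 + 1/51) = 1.8109.
t* = 1.992; margin = 1.992 × 1.8109 = 3.6073.
Difference = 53.6 − 41.9 = 11.7000.
11.7000 ± 3.6073 → (8.09, 15.31).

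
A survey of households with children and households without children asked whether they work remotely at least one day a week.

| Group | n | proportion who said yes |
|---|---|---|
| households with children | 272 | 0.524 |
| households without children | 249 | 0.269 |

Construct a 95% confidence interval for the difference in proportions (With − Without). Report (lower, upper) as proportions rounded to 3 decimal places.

Each SE is √(p̂(1−p̂)/n): √(0.5240·0.4760/272) = 0.03028 and √(0.2690·0.7310/249) = 0.02810.
SE(p̂₁ − p̂₂) = √(SE₁² + SE₂²) = √(0.0009168784 + 0.00078961) = 0.04131, since the two samples are independent.
At 95% confidence z* = 1.960; margin = 1.960 × 0.04131 = 0.08097.
The difference is 0.5240 − 0.2690 = 0.2550, so the interval is 0.2550 ± 0.08097 = (0.174, 0.336).

(0.174, 0.336)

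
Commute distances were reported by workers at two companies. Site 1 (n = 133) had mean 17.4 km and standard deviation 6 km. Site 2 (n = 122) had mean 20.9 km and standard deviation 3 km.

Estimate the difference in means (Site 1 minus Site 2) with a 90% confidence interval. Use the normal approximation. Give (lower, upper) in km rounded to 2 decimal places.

(-4.47, -2.53)

Standard errors of each mean: 6/√133 = 0.5203 and 3/√122 = 0.2716.
SE(x̄₁ − x̄₂) = √(0.5203² + 0.2716²) = 0.5869 for independent samples with unequal variances.
With z* = 1.645, the margin is 1.645 × 0.5869 = 0.9655.
x̄₁ − x̄₂ = 17.4 − 20.9 = -3.5000; the interval is -3.5000 ± 0.9655 = (-4.47, -2.53).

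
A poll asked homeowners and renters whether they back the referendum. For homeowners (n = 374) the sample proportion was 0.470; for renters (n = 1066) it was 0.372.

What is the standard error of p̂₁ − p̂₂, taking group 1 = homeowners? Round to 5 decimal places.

The two standard errors are √(0.4700×0.5300/374) = 0.02581 and √(0.3720×0.6280/1066) = 0.01480.
Because the samples are independent, SE_diff = √(0.02581² + 0.01480²) = 0.02975.

0.02975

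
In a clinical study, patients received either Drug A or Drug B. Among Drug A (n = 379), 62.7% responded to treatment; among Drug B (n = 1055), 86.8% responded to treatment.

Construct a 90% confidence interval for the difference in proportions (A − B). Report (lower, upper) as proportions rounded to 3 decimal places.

SE₁ = √(p̂₁(1−p̂₁)/n₁) = √(0.6270·0.3730/379) = 0.02484; SE₂ = √(0.8680·0.1320/1055) = 0.01042.
Independent samples: SE of the difference = √(SE₁² + SE₂²) = √(0.0006170256 + 0.0001085764) = 0.02694.
z* for 90% confidence is 1.645, so the margin of error is 1.645 × 0.02694 = 0.04432.
Point estimate p̂₁ − p̂₂ = 0.6270 − 0.8680 = -0.2410.
-0.2410 ± 0.04432 → (-0.285, -0.197).

(-0.285, -0.197)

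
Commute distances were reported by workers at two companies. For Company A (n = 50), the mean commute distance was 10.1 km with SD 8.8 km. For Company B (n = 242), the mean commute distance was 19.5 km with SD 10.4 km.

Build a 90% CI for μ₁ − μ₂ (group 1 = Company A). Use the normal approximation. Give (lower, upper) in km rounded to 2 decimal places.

(-11.72, -7.08)

SE₁ = s₁/√n₁ = 8.8/√50 = 1.2445; SE₂ = 10.4/√242 = 0.6685.
Independent samples, unequal variances: SE_diff = √(SE₁² + SE₂²) = √(1.54878025 + 0.44689225) = 1.4127.
z* = 1.645, so margin of error = 1.645 × 1.4127 = 2.3239.
Difference in means = 10.1 − 19.5 = -9.4000.
-9.4000 ± 2.3239 → (-11.72, -7.08).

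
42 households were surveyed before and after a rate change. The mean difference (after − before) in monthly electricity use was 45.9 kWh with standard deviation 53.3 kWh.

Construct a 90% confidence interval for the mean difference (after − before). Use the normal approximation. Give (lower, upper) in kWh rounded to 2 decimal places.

(32.37, 59.43)

Paired design: SE = s_d/√n = 53.3/√42 = 8.2244.
z* = 1.645; margin of error = 1.645 × 8.2244 = 13.5291.
45.9 ± 13.5291 → (32.37, 59.43).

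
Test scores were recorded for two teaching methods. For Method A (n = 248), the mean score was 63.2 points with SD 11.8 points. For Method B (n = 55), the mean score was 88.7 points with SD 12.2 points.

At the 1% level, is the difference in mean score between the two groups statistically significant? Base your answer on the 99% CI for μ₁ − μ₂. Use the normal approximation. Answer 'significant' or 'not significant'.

significant

Standard errors of each mean: 11.8/√248 = 0.7493 and 12.2/√55 = 1.6450.
SE(x̄₁ − x̄₂) = √(0.7493² + 1.6450²) = 1.8076 for independent samples with unequal variances.
With z* = 2.576, the margin is 2.576 × 1.8076 = 4.6564.
x̄₁ − x̄₂ = 63.2 − 88.7 = -25.5000; the interval is -25.5000 ± 4.6564 = (-30.1564, -20.8436).
The interval (-30.1564, -20.8436) does not contain 0, so the difference is significant.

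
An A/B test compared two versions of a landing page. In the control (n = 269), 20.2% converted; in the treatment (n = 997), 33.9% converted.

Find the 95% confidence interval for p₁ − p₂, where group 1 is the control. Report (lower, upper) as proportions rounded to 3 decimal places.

Each SE is √(p̂(1−p̂)/n): √(0.2020·0.7980/269) = 0.02448 and √(0.3390·0.6610/997) = 0.01499.
SE(p̂₁ − p̂₂) = √(SE₁² + SE₂²) = √(0.0005992704 + 0.0002247001) = 0.02870, since the two samples are independent.
At 95% confidence z* = 1.960; margin = 1.960 × 0.02870 = 0.05625.
The difference is 0.2020 − 0.3390 = -0.1370, so the interval is -0.1370 ± 0.05625 = (-0.193, -0.081).

(-0.193, -0.081)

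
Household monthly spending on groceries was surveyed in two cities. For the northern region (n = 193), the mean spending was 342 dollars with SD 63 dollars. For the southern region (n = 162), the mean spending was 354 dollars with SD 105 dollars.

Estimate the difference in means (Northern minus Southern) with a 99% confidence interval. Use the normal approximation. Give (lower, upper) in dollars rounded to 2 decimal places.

(-36.25, 12.25)

SE₁ = s₁/√n₁ = 63/√193 = 4.5348; SE₂ = 105/√162 = 8.2496.
Independent samples, unequal variances: SE_diff = √(SE₁² + SE₂²) = √(20.56441104 + 68.05590016) = 9.4138.
z* = 2.576, so margin of error = 2.576 × 9.4138 = 24.2499.
Difference in means = 342 − 354 = -12.0000.
-12.0000 ± 24.2499 → (-36.25, 12.25).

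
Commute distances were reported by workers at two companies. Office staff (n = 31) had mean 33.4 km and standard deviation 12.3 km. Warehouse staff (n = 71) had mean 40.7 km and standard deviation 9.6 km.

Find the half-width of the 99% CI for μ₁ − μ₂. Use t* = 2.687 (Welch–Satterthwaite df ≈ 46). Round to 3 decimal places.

6.679

Standard errors of each mean: 12.3/√31 = 2.2091 and 9.6/√71 = 1.1393.
SE(x̄₁ − x̄₂) = √(2.2091² + 1.1393²) = 2.4856 for independent samples with unequal variances.
With t* = 2.687, the margin is 2.687 × 2.4856 = 6.6788.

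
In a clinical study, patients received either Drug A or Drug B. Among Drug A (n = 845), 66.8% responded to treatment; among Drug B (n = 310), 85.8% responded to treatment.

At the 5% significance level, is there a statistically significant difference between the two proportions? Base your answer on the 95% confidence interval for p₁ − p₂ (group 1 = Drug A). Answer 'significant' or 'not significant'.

significant

The two standard errors are √(0.6680×0.3320/845) = 0.01620 and √(0.8580×0.1420/310) = 0.01982.
Because the samples are independent, SE_diff = √(0.01620² + 0.01982²) = 0.02560.
Using z* = 1.960 for 95%, ME = 1.960 × 0.02560 = 0.05018.
p̂₁ − p̂₂ = -0.1900; interval -0.1900 ± 0.05018 gives (-0.24018, -0.13982).
The interval (-0.24018, -0.13982) does not contain 0, so the difference is significant.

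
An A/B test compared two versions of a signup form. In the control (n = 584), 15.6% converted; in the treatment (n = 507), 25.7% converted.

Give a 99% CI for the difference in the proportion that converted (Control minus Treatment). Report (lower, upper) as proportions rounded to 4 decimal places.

(-0.1642, -0.0378)

The two standard errors are √(0.1560×0.8440/584) = 0.01502 and √(0.2570×0.7430/507) = 0.01941.
Because the samples are independent, SE_diff = √(0.01502² + 0.01941²) = 0.02454.
Using z* = 2.576 for 99%, ME = 2.576 × 0.02454 = 0.06322.
p̂₁ − p̂₂ = -0.1010; interval -0.1010 ± 0.06322 gives (-0.1642, -0.0378).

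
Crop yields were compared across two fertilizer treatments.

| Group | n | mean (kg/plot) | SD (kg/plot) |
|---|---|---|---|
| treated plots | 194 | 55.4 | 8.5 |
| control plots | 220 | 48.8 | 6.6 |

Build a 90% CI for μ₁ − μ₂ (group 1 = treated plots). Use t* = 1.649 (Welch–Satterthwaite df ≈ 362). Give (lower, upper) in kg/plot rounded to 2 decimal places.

(5.35, 7.85)

SE₁ = s₁/√n₁ = 8.5/√194 = 0.6103; SE₂ = 6.6/√220 = 0.4450.
Independent samples, unequal variances: SE_diff = √(SE₁² + SE₂²) = √(0.37246609 + 0.198025) = 0.7553.
t* = 1.649, so margin of error = 1.649 × 0.7553 = 1.2455.
Difference in means = 55.4 − 48.8 = 6.6000.
6.6000 ± 1.2455 → (5.35, 7.85).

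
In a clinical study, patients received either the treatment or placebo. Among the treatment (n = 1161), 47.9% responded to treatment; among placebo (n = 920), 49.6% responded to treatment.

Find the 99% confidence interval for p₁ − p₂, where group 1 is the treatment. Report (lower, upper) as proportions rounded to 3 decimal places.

(-0.074, 0.040)

Each SE is √(p̂(1−p̂)/n): √(0.4790·0.5210/1161) = 0.01466 and √(0.4960·0.5040/920) = 0.01648.
SE(p̂₁ − p̂₂) = √(SE₁² + SE₂²) = √(0.0002149156 + 0.0002715904) = 0.02206, since the two samples are independent.
At 99% confidence z* = 2.576; margin = 2.576 × 0.02206 = 0.05683.
The difference is 0.4790 − 0.4960 = -0.0170, so the interval is -0.0170 ± 0.05683 = (-0.074, 0.040).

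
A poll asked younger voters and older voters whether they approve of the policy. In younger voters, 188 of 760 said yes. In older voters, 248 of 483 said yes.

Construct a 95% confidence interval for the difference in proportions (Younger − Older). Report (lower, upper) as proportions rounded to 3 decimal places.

(-0.320, -0.212)

Sample proportions: 188/760 = 0.2474, 248/483 = 0.5135.
Each SE is √(p̂(1−p̂)/n): √(0.2474·0.7526/760) = 0.01565 and √(0.5135·0.4865/483) = 0.02274.
SE(p̂₁ − p̂₂) = √(SE₁² + SE₂²) = √(0.0002449225 + 0.0005171076) = 0.02760, since the two samples are independent.
At 95% confidence z* = 1.960; margin = 1.960 × 0.02760 = 0.05410.
The difference is 0.2474 − 0.5135 = -0.2661, so the interval is -0.2661 ± 0.05410 = (-0.320, -0.212).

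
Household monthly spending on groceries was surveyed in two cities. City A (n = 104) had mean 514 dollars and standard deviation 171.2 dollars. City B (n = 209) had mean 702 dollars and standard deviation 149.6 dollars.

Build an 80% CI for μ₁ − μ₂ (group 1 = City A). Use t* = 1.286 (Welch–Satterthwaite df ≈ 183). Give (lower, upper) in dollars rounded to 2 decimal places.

(-213.36, -162.64)

SE₁ = s₁/√n₁ = 171.2/√104 = 16.7875; SE₂ = 149.6/√209 = 10.3480.
Independent samples, unequal variances: SE_diff = √(SE₁² + SE₂²) = √(281.82015625 + 107.081104) = 19.7206.
t* = 1.286, so margin of error = 1.286 × 19.7206 = 25.3607.
Difference in means = 514 − 702 = -188.0000.
-188.0000 ± 25.3607 → (-213.36, -162.64).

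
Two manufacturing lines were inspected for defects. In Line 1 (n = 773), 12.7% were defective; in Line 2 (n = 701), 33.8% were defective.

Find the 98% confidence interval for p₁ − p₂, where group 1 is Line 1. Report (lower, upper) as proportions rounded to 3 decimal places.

(-0.261, -0.161)

SE₁ = √(p̂₁(1−p̂₁)/n₁) = √(0.1270·0.8730/773) = 0.01198; SE₂ = √(0.3380·0.6620/701) = 0.01787.
Independent samples: SE of the difference = √(SE₁² + SE₂²) = √(0.0001435204 + 0.0003193369) = 0.02151.
z* for 98% confidence is 2.326, so the margin of error is 2.326 × 0.02151 = 0.05003.
Point estimate p̂₁ − p̂₂ = 0.1270 − 0.3380 = -0.2110.
-0.2110 ± 0.05003 → (-0.261, -0.161).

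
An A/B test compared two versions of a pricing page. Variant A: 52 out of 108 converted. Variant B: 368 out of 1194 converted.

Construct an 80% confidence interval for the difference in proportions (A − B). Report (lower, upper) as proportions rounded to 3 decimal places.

p̂₁ = 52/108 = 0.4815 and p̂₂ = 368/1194 = 0.3082.
SE₁ = √(p̂₁(1−p̂₁)/n₁) = √(0.4815·0.5185/108) = 0.04808; SE₂ = √(0.3082·0.6918/1194) = 0.01336.
Independent samples: SE of the difference = √(SE₁² + SE₂²) = √(0.0023116864 + 0.0001784896) = 0.04990.
z* for 80% confidence is 1.282, so the margin of error is 1.282 × 0.04990 = 0.06397.
Point estimate p̂₁ − p̂₂ = 0.4815 − 0.3082 = 0.1733.
0.1733 ± 0.06397 → (0.109, 0.237).

(0.109, 0.237)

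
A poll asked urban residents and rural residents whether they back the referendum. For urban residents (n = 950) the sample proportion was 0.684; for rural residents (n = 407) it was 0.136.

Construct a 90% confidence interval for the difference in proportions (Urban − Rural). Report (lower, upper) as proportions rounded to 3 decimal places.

SE₁ = √(p̂₁(1−p̂₁)/n₁) = √(0.6840·0.3160/950) = 0.01508; SE₂ = √(0.1360·0.8640/407) = 0.01699.
Independent samples: SE of the difference = √(SE₁² + SE₂²) = √(0.0002274064 + 0.0002886601) = 0.02272.
z* for 90% confidence is 1.645, so the margin of error is 1.645 × 0.02272 = 0.03737.
Point estimate p̂₁ − p̂₂ = 0.6840 − 0.1360 = 0.5480.
0.5480 ± 0.03737 → (0.511, 0.585).

(0.511, 0.585)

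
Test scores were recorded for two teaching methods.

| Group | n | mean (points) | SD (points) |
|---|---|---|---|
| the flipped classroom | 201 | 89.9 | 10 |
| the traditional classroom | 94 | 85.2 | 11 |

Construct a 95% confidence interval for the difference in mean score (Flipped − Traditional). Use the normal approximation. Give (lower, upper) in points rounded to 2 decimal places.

Per-group SEs: s₁/√n₁ = 10/√201 = 0.7053, s₂/√n₂ = 11/√94 = 1.1346.
Unpooled SE of the difference: √(0.49744809 + 1.28731716) = 1.3360.
Margin of error = z* · SE = 1.960 × 1.3360 = 2.6186.
x̄₁ − x̄₂ = 89.9 − 85.2 = 4.7000.
CI: 4.7000 ± 2.6186 = (2.08, 7.32).

(2.08, 7.32)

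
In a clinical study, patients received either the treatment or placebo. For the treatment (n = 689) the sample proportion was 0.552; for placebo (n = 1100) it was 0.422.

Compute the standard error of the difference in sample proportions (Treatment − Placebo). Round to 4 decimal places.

SE₁ = √(p̂₁(1−p̂₁)/n₁) = √(0.5520·0.4480/689) = 0.01895; SE₂ = √(0.4220·0.5780/1100) = 0.01489.
Independent samples: SE of the difference = √(SE₁² + SE₂²) = √(0.0003591025 + 0.0002217121) = 0.02410.

0.0241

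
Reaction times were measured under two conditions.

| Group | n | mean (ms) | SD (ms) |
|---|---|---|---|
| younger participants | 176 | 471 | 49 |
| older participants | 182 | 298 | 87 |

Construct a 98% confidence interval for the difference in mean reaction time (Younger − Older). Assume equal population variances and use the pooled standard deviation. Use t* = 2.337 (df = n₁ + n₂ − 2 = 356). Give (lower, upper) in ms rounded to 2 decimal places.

(155.48, 190.52)

Pooled variance s_p² = [175·49² + 181·87²] / (176+182−2) = 5028.5506, so s_p = 70.9123.
SE_diff = s_p·√(1/n₁ + 1/n₂) = 70.9123·√(1/176 + 1/182) = 7.4967.
t* = 2.337; margin = 2.337 × 7.4967 = 17.5198.
Difference = 471 − 298 = 173.0000.
173.0000 ± 17.5198 → (155.48, 190.52).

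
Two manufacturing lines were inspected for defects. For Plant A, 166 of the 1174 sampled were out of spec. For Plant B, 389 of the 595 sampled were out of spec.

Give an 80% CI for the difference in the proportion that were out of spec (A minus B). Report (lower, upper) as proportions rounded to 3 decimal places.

Sample proportions: 166/1174 = 0.1414, 389/595 = 0.6538.
Each SE is √(p̂(1−p̂)/n): √(0.1414·0.8586/1174) = 0.01017 and √(0.6538·0.3462/595) = 0.01950.
SE(p̂₁ − p̂₂) = √(SE₁² + SE₂²) = √(0.0001034289 + 0.00038025) = 0.02199, since the two samples are independent.
At 80% confidence z* = 1.282; margin = 1.282 × 0.02199 = 0.02819.
The difference is 0.1414 − 0.6538 = -0.5124, so the interval is -0.5124 ± 0.02819 = (-0.541, -0.484).

(-0.541, -0.484)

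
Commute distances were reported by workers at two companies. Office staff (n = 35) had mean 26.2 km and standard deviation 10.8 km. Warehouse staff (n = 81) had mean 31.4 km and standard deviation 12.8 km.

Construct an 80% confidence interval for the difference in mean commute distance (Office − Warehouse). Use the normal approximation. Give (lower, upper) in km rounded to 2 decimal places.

Per-group SEs: s₁/√n₁ = 10.8/√35 = 1.8255, s₂/√n₂ = 12.8/√81 = 1.4222.
Unpooled SE of the difference: √(3.33245025 + 2.02265284) = 2.3141.
Margin of error = z* · SE = 1.282 × 2.3141 = 2.9667.
x̄₁ − x̄₂ = 26.2 − 31.4 = -5.2000.
CI: -5.2000 ± 2.9667 = (-8.17, -2.23).

(-8.17, -2.23)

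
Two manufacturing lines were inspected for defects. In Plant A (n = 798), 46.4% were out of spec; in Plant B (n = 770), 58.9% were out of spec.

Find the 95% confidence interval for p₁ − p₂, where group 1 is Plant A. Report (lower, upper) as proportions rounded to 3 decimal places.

SE₁ = √(p̂₁(1−p̂₁)/n₁) = √(0.4640·0.5360/798) = 0.01765; SE₂ = √(0.5890·0.4110/770) = 0.01773.
Independent samples: SE of the difference = √(SE₁² + SE₂²) = √(0.0003115225 + 0.0003143529) = 0.02502.
z* for 95% confidence is 1.960, so the margin of error is 1.960 × 0.02502 = 0.04904.
Point estimate p̂₁ − p̂₂ = 0.4640 − 0.5890 = -0.1250.
-0.1250 ± 0.04904 → (-0.174, -0.076).

(-0.174, -0.076)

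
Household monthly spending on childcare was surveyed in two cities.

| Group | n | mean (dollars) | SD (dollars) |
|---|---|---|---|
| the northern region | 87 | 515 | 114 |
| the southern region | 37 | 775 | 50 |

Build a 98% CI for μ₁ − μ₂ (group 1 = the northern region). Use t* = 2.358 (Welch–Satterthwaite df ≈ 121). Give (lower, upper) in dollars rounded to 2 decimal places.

Per-group SEs: s₁/√n₁ = 114/√87 = 12.2221, s₂/√n₂ = 50/√37 = 8.2199.
Unpooled SE of the difference: √(149.37972841 + 67.56675601) = 14.7291.
Margin of error = t* · SE = 2.358 × 14.7291 = 34.7312.
x̄₁ − x̄₂ = 515 − 775 = -260.0000.
CI: -260.0000 ± 34.7312 = (-294.73, -225.27).

(-294.73, -225.27)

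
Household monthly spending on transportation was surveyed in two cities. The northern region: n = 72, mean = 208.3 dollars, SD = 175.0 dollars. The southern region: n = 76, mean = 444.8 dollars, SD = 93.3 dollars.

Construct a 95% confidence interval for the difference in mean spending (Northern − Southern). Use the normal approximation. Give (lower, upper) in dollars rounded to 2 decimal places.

Standard errors of each mean: 175.0/√72 = 20.6239 and 93.3/√76 = 10.7022.
SE(x̄₁ − x̄₂) = √(20.6239² + 10.7022²) = 23.2354 for independent samples with unequal variances.
With z* = 1.960, the margin is 1.960 × 23.2354 = 45.5414.
x̄₁ − x̄₂ = 208.3 − 444.8 = -236.5000; the interval is -236.5000 ± 45.5414 = (-282.04, -190.96).

(-282.04, -190.96)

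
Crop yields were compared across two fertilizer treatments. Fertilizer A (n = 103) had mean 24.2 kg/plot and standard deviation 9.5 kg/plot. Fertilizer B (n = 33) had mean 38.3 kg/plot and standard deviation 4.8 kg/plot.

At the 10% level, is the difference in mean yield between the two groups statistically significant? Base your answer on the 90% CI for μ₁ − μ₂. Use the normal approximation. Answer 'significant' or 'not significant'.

SE₁ = s₁/√n₁ = 9.5/√103 = 0.9361; SE₂ = 4.8/√33 = 0.8356.
Independent samples, unequal variances: SE_diff = √(SE₁² + SE₂²) = √(0.87628321 + 0.69822736) = 1.2548.
z* = 1.645, so margin of error = 1.645 × 1.2548 = 2.0641.
Difference in means = 24.2 − 38.3 = -14.1000.
-14.1000 ± 2.0641 → (-16.1641, -12.0359).
The interval (-16.1641, -12.0359) does not contain 0, so the difference is significant.

significant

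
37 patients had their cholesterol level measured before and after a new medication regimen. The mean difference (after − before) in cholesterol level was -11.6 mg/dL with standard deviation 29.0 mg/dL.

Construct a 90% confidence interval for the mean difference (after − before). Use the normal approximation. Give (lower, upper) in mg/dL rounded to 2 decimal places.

(-19.44, -3.76)

Paired design: SE = s_d/√n = 29.0/√37 = 4.7676.
z* = 1.645; margin of error = 1.645 × 4.7676 = 7.8427.
-11.6 ± 7.8427 → (-19.44, -3.76).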